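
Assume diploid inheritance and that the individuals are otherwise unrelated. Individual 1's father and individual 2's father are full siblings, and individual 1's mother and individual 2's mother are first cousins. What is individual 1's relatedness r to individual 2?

With two independent routes of shared ancestry, r is the sum of the two contributions.
Individual 1 and individual 2 are related in two ways: first cousins through their fathers (r = 1/8) and second cousins through their mothers (r = 1/32).
r = 1/8 + 1/32 = 5/32 = 0.15625.

0.15625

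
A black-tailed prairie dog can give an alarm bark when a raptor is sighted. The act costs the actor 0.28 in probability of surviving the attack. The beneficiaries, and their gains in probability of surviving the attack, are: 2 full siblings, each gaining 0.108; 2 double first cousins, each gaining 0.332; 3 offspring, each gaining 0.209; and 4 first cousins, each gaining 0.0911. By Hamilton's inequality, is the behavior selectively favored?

Yes

Hamilton's rule: the trait is favored when the sum of r·B over every recipient exceeds the actor's cost C.
r to a full sibling = 1/2 (full sibs share both parents — two paths of length 2: r = 2·(1/2)^2 = 1/2).
r to a double first cousin = 0.25 (double first cousins share both grandparent pairs — four paths of length 4: r = 4·(1/2)^4 = 1/4).
r to an offspring = 1/2 (one parent–offspring link: r = (1/2)^1 = 1/2).
r to a first cousin = 1/8 (first cousins share one grandparent pair — two paths of length 4: r = 2·(1/2)^4 = 1/8).
Summing one r·B term per recipient: 2·0.5·0.108 + 2·0.25·0.332 + 3·0.5·0.209 + 4·0.125·0.0911 = 0.63305.
0.63305 > 0.28: the indirect benefit exceeds the cost.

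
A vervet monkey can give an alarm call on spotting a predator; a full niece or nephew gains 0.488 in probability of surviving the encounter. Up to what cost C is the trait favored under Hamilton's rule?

r to a full niece or nephew = 0.25 (full aunt/uncle↔niece/nephew: two paths of length 3 through the shared grandparent pair: r = 2·(1/2)^3 = 1/4).
Hamilton's rule: n·r·B > C, so the trait is favored while C < n·r·B = 1·0.25·0.488 = 0.122.

0.122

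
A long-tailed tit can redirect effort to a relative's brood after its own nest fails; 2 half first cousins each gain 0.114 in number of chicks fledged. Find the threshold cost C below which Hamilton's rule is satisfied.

0.01425

r to a half first cousin = 0.0625 (half first cousins share one grandparent — one path of length 4: r = (1/2)^4 = 1/16).
Hamilton's rule: n·r·B > C, so the trait is favored while C < n·r·B = 2·0.0625·0.114 = 0.01425.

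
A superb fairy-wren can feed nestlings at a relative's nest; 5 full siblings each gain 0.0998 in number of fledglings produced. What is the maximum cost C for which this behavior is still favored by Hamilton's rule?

r to a full sibling = 0.5 (full sibs share both parents — two paths of length 2: r = 2·(1/2)^2 = 1/2).
Hamilton's rule: n·r·B > C, so the trait is favored while C < n·r·B = 5·0.5·0.0998 = 0.2495.

0.2495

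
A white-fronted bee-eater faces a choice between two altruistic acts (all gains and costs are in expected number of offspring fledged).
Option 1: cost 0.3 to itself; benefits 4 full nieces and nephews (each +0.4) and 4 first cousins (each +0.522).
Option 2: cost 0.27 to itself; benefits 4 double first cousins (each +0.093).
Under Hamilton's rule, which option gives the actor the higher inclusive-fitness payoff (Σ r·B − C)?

Option 1

Option 1: r to a full niece or nephew = 0.25.
Option 1: r to a first cousin = 0.125.
Option 1: Σ r·B − C = (4·0.25·0.4 + 4·0.125·0.522) − 0.3 = 0.361.
Option 2: r to a double first cousin = 0.25.
Option 2: Σ r·B − C = (4·0.25·0.093) − 0.27 = -0.177.
Option 1 has the higher net inclusive-fitness payoff.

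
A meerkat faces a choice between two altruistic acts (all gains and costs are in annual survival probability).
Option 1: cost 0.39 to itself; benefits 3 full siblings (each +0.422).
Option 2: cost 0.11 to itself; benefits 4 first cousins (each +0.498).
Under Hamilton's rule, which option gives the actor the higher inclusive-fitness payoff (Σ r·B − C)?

Option 1

Option 1: r to a full sibling = 0.5.
Option 1: Σ r·B − C = (3·0.5·0.422) − 0.39 = 0.243.
Option 2: r to a first cousin = 0.125.
Option 2: Σ r·B − C = (4·0.125·0.498) − 0.11 = 0.139.
Option 1 has the higher net inclusive-fitness payoff.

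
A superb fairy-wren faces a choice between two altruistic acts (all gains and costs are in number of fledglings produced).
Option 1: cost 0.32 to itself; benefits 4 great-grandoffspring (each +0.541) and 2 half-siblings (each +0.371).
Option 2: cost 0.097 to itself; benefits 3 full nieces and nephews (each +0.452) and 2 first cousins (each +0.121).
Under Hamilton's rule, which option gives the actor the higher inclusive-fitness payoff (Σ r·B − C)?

Option 2

Option 1: r to a great-grandoffspring = 0.125.
Option 1: r to a half-sibling = 0.25.
Option 1: Σ r·B − C = (4·0.125·0.541 + 2·0.25·0.371) − 0.32 = 0.136.
Option 2: r to a full niece or nephew = 0.25.
Option 2: r to a first cousin = 0.125.
Option 2: Σ r·B − C = (3·0.25·0.452 + 2·0.125·0.121) − 0.097 = 0.27225.
Option 2 has the higher net inclusive-fitness payoff.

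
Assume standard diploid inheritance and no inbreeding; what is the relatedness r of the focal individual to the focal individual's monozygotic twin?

1

Each parent–offspring link contributes a factor of 1/2, and independent paths through distinct common ancestors add.
Monozygotic twins share every allele identical by descent: r = 1.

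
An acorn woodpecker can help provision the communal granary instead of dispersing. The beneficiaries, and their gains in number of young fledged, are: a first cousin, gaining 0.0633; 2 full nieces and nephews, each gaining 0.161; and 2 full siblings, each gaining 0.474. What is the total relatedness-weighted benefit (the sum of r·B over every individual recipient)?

0.5624125

r to a first cousin = 1/8 (first cousins share one grandparent pair — two paths of length 4: r = 2·(1/2)^4 = 1/8).
r to a full niece or nephew = 1/4 (full aunt/uncle↔niece/nephew: two paths of length 3 through the shared grandparent pair: r = 2·(1/2)^3 = 1/4).
r to a full sibling = 0.5 (full sibs share both parents — two paths of length 2: r = 2·(1/2)^2 = 1/2).
Summing one r·B term per recipient: 1·0.125·0.0633 + 2·0.25·0.161 + 2·0.5·0.474 = 0.5624125.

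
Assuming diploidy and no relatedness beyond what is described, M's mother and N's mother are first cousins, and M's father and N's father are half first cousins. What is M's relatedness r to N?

0.046875

Relatedness sums over independent paths through distinct common ancestors.
M and N are related in two ways: second cousins through their mothers (r = 1/32) and half second cousins through their fathers (r = 1/64).
r = 1/32 + 1/64 = 3/64 = 0.046875.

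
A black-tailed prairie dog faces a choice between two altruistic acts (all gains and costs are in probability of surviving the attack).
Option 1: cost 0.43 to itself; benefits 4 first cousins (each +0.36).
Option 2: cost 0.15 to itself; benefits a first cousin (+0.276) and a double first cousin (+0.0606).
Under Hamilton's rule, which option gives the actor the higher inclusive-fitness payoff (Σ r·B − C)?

Option 2

Option 1: r to a first cousin = 0.125.
Option 1: Σ r·B − C = (4·0.125·0.36) − 0.43 = -0.25.
Option 2: r to a first cousin = 0.125.
Option 2: r to a double first cousin = 0.25.
Option 2: Σ r·B − C = (1·0.125·0.276 + 1·0.25·0.0606) − 0.15 = -0.10035.
Option 2 has the higher net inclusive-fitness payoff.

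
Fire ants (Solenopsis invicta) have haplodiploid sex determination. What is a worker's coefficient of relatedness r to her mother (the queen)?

One meiotic link between diploid queen and diploid daughter: r = 1/2.

0.5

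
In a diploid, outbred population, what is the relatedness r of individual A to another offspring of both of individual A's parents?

Each parent–offspring link contributes a factor of 1/2, and independent paths through distinct common ancestors add.
Full sibs share both parents — two paths of length 2: r = 2·(1/2)^2 = 1/2.

0.5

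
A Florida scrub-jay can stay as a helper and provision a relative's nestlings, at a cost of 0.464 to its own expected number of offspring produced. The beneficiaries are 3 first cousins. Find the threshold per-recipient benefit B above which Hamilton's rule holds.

r to a first cousin = 0.125 (first cousins share one grandparent pair — two paths of length 4: r = 2·(1/2)^4 = 1/8).
Hamilton's rule with n recipients of equal r: n·r·B > C, so B > C/(n·r) = 0.464/(3·0.125) = 1.2373.

1.2373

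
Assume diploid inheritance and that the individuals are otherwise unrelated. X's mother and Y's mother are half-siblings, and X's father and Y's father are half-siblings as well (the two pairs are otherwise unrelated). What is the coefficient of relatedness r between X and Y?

Relatedness sums over independent paths through distinct common ancestors.
X and Y are related in two ways: half first cousins through their mothers (r = 1/16) and half first cousins through their fathers (r = 1/16).
r = 1/16 + 1/16 = 0.125.

0.125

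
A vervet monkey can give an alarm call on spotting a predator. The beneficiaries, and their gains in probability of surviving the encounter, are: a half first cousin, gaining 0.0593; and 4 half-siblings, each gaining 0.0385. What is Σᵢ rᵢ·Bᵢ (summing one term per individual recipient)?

r to a half first cousin = 1/16 (half first cousins share one grandparent — one path of length 4: r = (1/2)^4 = 1/16).
r to a half-sibling = 1/4 (half-sibs share one parent — one path of length 2: r = (1/2)^2 = 1/4).
Summing one r·B term per recipient: 1·0.0625·0.0593 + 4·0.25·0.0385 = 0.04220625.

0.04220625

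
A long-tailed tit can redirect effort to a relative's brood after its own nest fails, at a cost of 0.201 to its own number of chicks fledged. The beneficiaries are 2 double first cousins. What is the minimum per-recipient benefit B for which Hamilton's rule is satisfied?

0.402

r to a double first cousin = 1/4 (double first cousins share both grandparent pairs — four paths of length 4: r = 4·(1/2)^4 = 1/4).
Hamilton's rule with n recipients of equal r: n·r·B > C, so B > C/(n·r) = 0.201/(2·0.25) = 0.402.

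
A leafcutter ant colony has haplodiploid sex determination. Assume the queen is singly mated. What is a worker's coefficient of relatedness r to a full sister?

0.75

Haplodiploid full sisters inherit their father's entire haploid genome identically (contributing 1/2) and on average half of their mother's contribution (1/2 · 1/2 = 1/4); r = 1/2 + 1/4 = 3/4.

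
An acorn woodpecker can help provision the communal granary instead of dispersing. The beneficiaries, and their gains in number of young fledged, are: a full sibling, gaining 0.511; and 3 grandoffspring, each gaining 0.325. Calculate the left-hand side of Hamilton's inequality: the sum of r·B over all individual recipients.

0.49925

r to a full sibling = 1/2 (full sibs share both parents — two paths of length 2: r = 2·(1/2)^2 = 1/2).
r to a grandoffspring = 1/4 (two parent–offspring links: r = (1/2)^2 = 1/4).
Summing one r·B term per recipient: 1·0.5·0.511 + 3·0.25·0.325 = 0.49925.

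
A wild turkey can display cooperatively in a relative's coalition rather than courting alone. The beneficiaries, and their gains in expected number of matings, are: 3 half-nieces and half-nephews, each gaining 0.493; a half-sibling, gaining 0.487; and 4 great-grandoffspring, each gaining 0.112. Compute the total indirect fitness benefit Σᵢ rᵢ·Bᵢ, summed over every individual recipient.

0.362625

r to a half-niece or half-nephew = 0.125 (half-aunt/uncle↔niece/nephew: one path of length 3: r = (1/2)^3 = 1/8).
r to a half-sibling = 1/4 (half-sibs share one parent — one path of length 2: r = (1/2)^2 = 1/4).
r to a great-grandoffspring = 0.125 (three parent–offspring links: r = (1/2)^3 = 1/8).
Summing one r·B term per recipient: 3·0.125·0.493 + 1·0.25·0.487 + 4·0.125·0.112 = 0.362625.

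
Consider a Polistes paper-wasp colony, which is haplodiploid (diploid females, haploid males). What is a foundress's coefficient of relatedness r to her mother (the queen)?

One meiotic link between diploid queen and diploid daughter: r = 1/2.

0.5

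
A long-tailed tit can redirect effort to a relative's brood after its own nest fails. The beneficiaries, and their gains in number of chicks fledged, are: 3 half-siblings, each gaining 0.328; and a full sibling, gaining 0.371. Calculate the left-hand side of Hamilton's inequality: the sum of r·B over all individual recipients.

r to a half-sibling = 1/4 (half-sibs share one parent — one path of length 2: r = (1/2)^2 = 1/4).
r to a full sibling = 1/2 (full sibs share both parents — two paths of length 2: r = 2·(1/2)^2 = 1/2).
Summing one r·B term per recipient: 3·0.25·0.328 + 1·0.5·0.371 = 0.4315.

0.4315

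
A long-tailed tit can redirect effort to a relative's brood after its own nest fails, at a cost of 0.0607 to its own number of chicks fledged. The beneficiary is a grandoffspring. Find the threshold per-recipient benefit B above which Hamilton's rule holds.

r to a grandoffspring = 0.25 (two parent–offspring links: r = (1/2)^2 = 1/4).
Hamilton's rule with n recipients of equal r: n·r·B > C, so B > C/(n·r) = 0.0607/(1·0.25) = 0.2428.

0.2428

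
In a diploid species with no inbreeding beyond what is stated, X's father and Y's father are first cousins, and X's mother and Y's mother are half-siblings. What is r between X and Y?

0.09375

Relatedness sums over independent paths through distinct common ancestors.
X and Y are related in two ways: second cousins through their fathers (r = 1/32) and half first cousins through their mothers (r = 1/16).
r = 1/32 + 1/16 = 0.09375.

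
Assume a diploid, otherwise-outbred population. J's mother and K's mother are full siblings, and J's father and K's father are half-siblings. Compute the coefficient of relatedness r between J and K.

0.1875

Relatedness sums over independent paths through distinct common ancestors.
J and K are related in two ways: first cousins through their mothers (r = 1/8) and half first cousins through their fathers (r = 1/16).
r = 1/8 + 1/16 = 0.1875.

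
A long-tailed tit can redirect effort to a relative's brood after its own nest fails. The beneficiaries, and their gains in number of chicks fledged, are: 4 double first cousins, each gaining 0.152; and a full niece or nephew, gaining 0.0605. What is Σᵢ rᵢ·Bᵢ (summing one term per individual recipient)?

0.167125

r to a double first cousin = 0.25 (double first cousins share both grandparent pairs — four paths of length 4: r = 4·(1/2)^4 = 1/4).
r to a full niece or nephew = 0.25 (full aunt/uncle↔niece/nephew: two paths of length 3 through the shared grandparent pair: r = 2·(1/2)^3 = 1/4).
Summing one r·B term per recipient: 4·0.25·0.152 + 1·0.25·0.0605 = 0.167125.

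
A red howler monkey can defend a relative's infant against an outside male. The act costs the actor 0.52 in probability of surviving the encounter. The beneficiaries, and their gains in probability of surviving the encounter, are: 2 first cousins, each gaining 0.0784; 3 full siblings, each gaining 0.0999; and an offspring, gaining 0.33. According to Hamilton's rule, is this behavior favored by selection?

Hamilton's rule: the trait is favored when the sum of r·B over every recipient exceeds the actor's cost C.
r to a first cousin = 0.125 (first cousins share one grandparent pair — two paths of length 4: r = 2·(1/2)^4 = 1/8).
r to a full sibling = 1/2 (full sibs share both parents — two paths of length 2: r = 2·(1/2)^2 = 1/2).
r to an offspring = 1/2 (one parent–offspring link: r = (1/2)^1 = 1/2).
Summing one r·B term per recipient: 2·0.125·0.0784 + 3·0.5·0.0999 + 1·0.5·0.33 = 0.33445.
0.33445 < 0.52: the indirect benefit is less than the cost.

No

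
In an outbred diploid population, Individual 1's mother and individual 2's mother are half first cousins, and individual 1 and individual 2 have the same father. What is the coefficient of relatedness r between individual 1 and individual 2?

0.265625

Independent pedigree routes through distinct common ancestors add.
Individual 1 and individual 2 are related in two ways: half second cousins through their mothers (r = 1/64) and half-sibs through their shared father (r = 1/4).
r = 1/64 + 1/4 = 0.265625.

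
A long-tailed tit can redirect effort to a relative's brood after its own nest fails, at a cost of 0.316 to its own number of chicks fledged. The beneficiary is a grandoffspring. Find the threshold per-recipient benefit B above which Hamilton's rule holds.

r to a grandoffspring = 1/4 (two parent–offspring links: r = (1/2)^2 = 1/4).
Hamilton's rule with n recipients of equal r: n·r·B > C, so B > C/(n·r) = 0.316/(1·0.25) = 1.264.

1.264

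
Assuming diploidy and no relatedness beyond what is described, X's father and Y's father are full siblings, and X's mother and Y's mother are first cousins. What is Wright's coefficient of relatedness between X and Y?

Relatedness sums over independent paths through distinct common ancestors.
X and Y are related in two ways: first cousins through their fathers (r = 1/8) and second cousins through their mothers (r = 1/32).
r = 1/8 + 1/32 = 5/32 = 0.15625.

0.15625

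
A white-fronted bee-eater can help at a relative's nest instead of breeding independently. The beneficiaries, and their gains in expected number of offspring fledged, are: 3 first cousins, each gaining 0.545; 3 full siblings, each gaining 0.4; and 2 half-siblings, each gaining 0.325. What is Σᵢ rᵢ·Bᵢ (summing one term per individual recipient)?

r to a first cousin = 0.125 (first cousins share one grandparent pair — two paths of length 4: r = 2·(1/2)^4 = 1/8).
r to a full sibling = 0.5 (full sibs share both parents — two paths of length 2: r = 2·(1/2)^2 = 1/2).
r to a half-sibling = 0.25 (half-sibs share one parent — one path of length 2: r = (1/2)^2 = 1/4).
Summing one r·B term per recipient: 3·0.125·0.545 + 3·0.5·0.4 + 2·0.25·0.325 = 0.966875.

0.966875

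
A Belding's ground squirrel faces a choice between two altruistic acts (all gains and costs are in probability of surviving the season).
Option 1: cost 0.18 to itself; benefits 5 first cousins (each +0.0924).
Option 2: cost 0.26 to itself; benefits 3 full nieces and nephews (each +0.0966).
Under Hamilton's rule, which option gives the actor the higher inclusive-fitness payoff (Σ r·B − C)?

Option 1

Option 1: r to a first cousin = 0.125.
Option 1: Σ r·B − C = (5·0.125·0.0924) − 0.18 = -0.12225.
Option 2: r to a full niece or nephew = 0.25.
Option 2: Σ r·B − C = (3·0.25·0.0966) − 0.26 = -0.18755.
Option 1 has the higher net inclusive-fitness payoff.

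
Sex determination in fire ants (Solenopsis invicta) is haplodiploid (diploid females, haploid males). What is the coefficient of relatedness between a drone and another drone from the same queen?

0.5

Haploid brothers each carry a random half of the queen's diploid genome, so on average they share half: r = 1/2.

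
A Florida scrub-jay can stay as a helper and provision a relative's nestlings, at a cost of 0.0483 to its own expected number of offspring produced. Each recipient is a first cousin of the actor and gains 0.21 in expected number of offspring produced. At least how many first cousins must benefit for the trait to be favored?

r to a first cousin = 0.125 (first cousins share one grandparent pair — two paths of length 4: r = 2·(1/2)^4 = 1/8).
Hamilton's rule: n·r·B > C  ⇒  n > C/(r·B) = 0.0483/(0.125·0.21) = 1.84.
The smallest integer exceeding 1.84 is 2.

2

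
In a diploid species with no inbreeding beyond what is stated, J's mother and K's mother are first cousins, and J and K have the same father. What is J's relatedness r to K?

0.28125

Independent pedigree routes through distinct common ancestors add.
J and K are related in two ways: second cousins through their mothers (r = 1/32) and half-sibs through their shared father (r = 1/4).
r = 1/32 + 1/4 = 0.28125.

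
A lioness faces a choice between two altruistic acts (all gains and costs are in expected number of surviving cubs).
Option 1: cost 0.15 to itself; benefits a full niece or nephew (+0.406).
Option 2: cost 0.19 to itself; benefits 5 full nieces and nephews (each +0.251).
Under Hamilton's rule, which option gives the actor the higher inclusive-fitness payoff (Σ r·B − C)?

Option 2

Option 1: r to a full niece or nephew = 0.25.
Option 1: Σ r·B − C = (1·0.25·0.406) − 0.15 = -0.0485.
Option 2: r to a full niece or nephew = 0.25.
Option 2: Σ r·B − C = (5·0.25·0.251) − 0.19 = 0.12375.
Option 2 has the higher net inclusive-fitness payoff.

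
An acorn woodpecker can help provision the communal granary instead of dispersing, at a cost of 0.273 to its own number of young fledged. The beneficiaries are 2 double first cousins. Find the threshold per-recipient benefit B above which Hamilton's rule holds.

r to a double first cousin = 1/4 (double first cousins share both grandparent pairs — four paths of length 4: r = 4·(1/2)^4 = 1/4).
Hamilton's rule with n recipients of equal r: n·r·B > C, so B > C/(n·r) = 0.273/(2·0.25) = 0.546.

0.546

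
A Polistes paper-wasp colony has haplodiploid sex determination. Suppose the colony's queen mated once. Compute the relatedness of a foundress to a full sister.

Haplodiploid full sisters inherit their father's entire haploid genome identically (contributing 1/2) and on average half of their mother's contribution (1/2 · 1/2 = 1/4); r = 1/2 + 1/4 = 3/4.

0.75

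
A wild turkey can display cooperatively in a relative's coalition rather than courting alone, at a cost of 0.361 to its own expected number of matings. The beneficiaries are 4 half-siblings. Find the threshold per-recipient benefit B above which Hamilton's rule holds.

r to a half-sibling = 0.25 (half-sibs share one parent — one path of length 2: r = (1/2)^2 = 1/4).
Hamilton's rule with n recipients of equal r: n·r·B > C, so B > C/(n·r) = 0.361/(4·0.25) = 0.361.

0.361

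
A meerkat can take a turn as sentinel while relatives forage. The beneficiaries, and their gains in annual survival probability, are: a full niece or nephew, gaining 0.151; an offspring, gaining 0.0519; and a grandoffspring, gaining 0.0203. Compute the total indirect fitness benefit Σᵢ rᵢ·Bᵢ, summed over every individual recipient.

r to a full niece or nephew = 1/4 (full aunt/uncle↔niece/nephew: two paths of length 3 through the shared grandparent pair: r = 2·(1/2)^3 = 1/4).
r to an offspring = 0.5 (one parent–offspring link: r = (1/2)^1 = 1/2).
r to a grandoffspring = 1/4 (two parent–offspring links: r = (1/2)^2 = 1/4).
Summing one r·B term per recipient: 1·0.25·0.151 + 1·0.5·0.0519 + 1·0.25·0.0203 = 0.068775.

0.068775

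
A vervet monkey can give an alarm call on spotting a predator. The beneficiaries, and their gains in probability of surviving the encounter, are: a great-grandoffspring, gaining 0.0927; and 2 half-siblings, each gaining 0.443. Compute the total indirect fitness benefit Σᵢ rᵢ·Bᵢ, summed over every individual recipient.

r to a great-grandoffspring = 0.125 (three parent–offspring links: r = (1/2)^3 = 1/8).
r to a half-sibling = 0.25 (half-sibs share one parent — one path of length 2: r = (1/2)^2 = 1/4).
Summing one r·B term per recipient: 1·0.125·0.0927 + 2·0.25·0.443 = 0.2330875.

0.2330875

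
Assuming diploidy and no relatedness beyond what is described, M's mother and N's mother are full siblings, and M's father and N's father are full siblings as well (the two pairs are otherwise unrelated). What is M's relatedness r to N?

Wright's path rule: contributions from independent ancestry routes add.
M and N are related in two ways: first cousins through their mothers (r = 1/8) and first cousins through their fathers (r = 1/8) — i.e. double first cousins.
r = 1/8 + 1/8 = 1/4 = 0.25.

0.25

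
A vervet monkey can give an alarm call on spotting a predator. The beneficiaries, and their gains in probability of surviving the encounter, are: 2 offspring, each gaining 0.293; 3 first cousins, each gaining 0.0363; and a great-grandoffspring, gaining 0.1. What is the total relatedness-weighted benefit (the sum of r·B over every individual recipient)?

r to an offspring = 0.5 (one parent–offspring link: r = (1/2)^1 = 1/2).
r to a first cousin = 1/8 (first cousins share one grandparent pair — two paths of length 4: r = 2·(1/2)^4 = 1/8).
r to a great-grandoffspring = 1/8 (three parent–offspring links: r = (1/2)^3 = 1/8).
Summing one r·B term per recipient: 2·0.5·0.293 + 3·0.125·0.0363 + 1·0.125·0.1 = 0.3191125.

0.3191125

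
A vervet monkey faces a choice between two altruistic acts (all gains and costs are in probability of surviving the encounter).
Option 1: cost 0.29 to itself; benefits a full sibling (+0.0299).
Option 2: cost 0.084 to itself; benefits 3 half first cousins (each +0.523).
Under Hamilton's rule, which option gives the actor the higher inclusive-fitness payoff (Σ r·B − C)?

Option 2

Option 1: r to a full sibling = 0.5.
Option 1: Σ r·B − C = (1·0.5·0.0299) − 0.29 = -0.27505.
Option 2: r to a half first cousin = 0.0625.
Option 2: Σ r·B − C = (3·0.0625·0.523) − 0.084 = 0.0140625.
Option 2 has the higher net inclusive-fitness payoff.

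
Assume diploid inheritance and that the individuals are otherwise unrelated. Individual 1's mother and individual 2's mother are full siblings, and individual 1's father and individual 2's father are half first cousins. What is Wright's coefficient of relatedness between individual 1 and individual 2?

0.140625

Independent pedigree routes through distinct common ancestors add.
Individual 1 and individual 2 are related in two ways: first cousins through their mothers (r = 1/8) and half second cousins through their fathers (r = 1/64).
r = 1/8 + 1/64 = 9/64 = 0.140625.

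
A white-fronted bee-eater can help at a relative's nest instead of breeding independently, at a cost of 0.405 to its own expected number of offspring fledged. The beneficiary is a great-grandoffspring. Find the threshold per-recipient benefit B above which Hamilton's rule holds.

3.24

r to a great-grandoffspring = 0.125 (three parent–offspring links: r = (1/2)^3 = 1/8).
Hamilton's rule with n recipients of equal r: n·r·B > C, so B > C/(n·r) = 0.405/(1·0.125) = 3.24.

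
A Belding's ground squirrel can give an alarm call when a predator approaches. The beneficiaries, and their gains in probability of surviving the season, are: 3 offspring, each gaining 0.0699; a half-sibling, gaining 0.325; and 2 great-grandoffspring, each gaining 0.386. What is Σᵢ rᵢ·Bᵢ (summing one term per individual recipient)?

0.2826

r to an offspring = 0.5 (one parent–offspring link: r = (1/2)^1 = 1/2).
r to a half-sibling = 1/4 (half-sibs share one parent — one path of length 2: r = (1/2)^2 = 1/4).
r to a great-grandoffspring = 0.125 (three parent–offspring links: r = (1/2)^3 = 1/8).
Summing one r·B term per recipient: 3·0.5·0.0699 + 1·0.25·0.325 + 2·0.125·0.386 = 0.2826.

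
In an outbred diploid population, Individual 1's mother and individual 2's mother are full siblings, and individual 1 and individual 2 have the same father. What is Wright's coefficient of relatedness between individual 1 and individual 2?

Independent pedigree routes through distinct common ancestors add.
Individual 1 and individual 2 are related in two ways: first cousins through their mothers (r = 1/8) and half-sibs through their shared father (r = 1/4).
r = 1/8 + 1/4 = 0.375.

0.375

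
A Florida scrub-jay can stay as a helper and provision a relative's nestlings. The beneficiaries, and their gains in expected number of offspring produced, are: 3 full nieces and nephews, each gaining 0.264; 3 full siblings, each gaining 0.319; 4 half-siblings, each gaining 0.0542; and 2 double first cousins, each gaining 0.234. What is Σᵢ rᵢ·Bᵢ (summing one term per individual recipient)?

r to a full niece or nephew = 1/4 (full aunt/uncle↔niece/nephew: two paths of length 3 through the shared grandparent pair: r = 2·(1/2)^3 = 1/4).
r to a full sibling = 0.5 (full sibs share both parents — two paths of length 2: r = 2·(1/2)^2 = 1/2).
r to a half-sibling = 0.25 (half-sibs share one parent — one path of length 2: r = (1/2)^2 = 1/4).
r to a double first cousin = 0.25 (double first cousins share both grandparent pairs — four paths of length 4: r = 4·(1/2)^4 = 1/4).
Summing one r·B term per recipient: 3·0.25·0.264 + 3·0.5·0.319 + 4·0.25·0.0542 + 2·0.25·0.234 = 0.8477.

0.8477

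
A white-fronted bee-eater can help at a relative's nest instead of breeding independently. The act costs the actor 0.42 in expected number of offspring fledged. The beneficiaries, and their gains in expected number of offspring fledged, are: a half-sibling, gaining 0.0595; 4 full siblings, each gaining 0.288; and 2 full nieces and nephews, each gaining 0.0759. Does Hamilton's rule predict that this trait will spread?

Yes

Hamilton's rule: the trait is favored when the sum of r·B over every recipient exceeds the actor's cost C.
r to a half-sibling = 1/4 (half-sibs share one parent — one path of length 2: r = (1/2)^2 = 1/4).
r to a full sibling = 1/2 (full sibs share both parents — two paths of length 2: r = 2·(1/2)^2 = 1/2).
r to a full niece or nephew = 1/4 (full aunt/uncle↔niece/nephew: two paths of length 3 through the shared grandparent pair: r = 2·(1/2)^3 = 1/4).
Summing one r·B term per recipient: 1·0.25·0.0595 + 4·0.5·0.288 + 2·0.25·0.0759 = 0.628825.
0.628825 > 0.42: the indirect benefit exceeds the cost.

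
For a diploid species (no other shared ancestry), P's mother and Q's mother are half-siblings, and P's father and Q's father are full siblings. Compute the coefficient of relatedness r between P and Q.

0.1875

Independent pedigree routes through distinct common ancestors add.
P and Q are related in two ways: half first cousins through their mothers (r = 1/16) and first cousins through their fathers (r = 1/8).
r = 1/16 + 1/8 = 3/16 = 0.1875.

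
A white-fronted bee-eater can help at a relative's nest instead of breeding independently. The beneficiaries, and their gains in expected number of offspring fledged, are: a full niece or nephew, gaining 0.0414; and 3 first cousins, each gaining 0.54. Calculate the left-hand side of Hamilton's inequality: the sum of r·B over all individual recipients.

0.21285

r to a full niece or nephew = 0.25 (full aunt/uncle↔niece/nephew: two paths of length 3 through the shared grandparent pair: r = 2·(1/2)^3 = 1/4).
r to a first cousin = 0.125 (first cousins share one grandparent pair — two paths of length 4: r = 2·(1/2)^4 = 1/8).
Summing one r·B term per recipient: 1·0.25·0.0414 + 3·0.125·0.54 = 0.21285.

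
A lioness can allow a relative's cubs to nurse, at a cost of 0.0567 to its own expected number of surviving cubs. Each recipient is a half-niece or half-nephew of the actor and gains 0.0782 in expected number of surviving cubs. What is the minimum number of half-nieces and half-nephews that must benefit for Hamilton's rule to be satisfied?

6

r to a half-niece or half-nephew = 0.125 (half-aunt/uncle↔niece/nephew: one path of length 3: r = (1/2)^3 = 1/8).
Hamilton's rule: n·r·B > C  ⇒  n > C/(r·B) = 0.0567/(0.125·0.0782) = 5.801.
The smallest integer exceeding 5.801 is 6.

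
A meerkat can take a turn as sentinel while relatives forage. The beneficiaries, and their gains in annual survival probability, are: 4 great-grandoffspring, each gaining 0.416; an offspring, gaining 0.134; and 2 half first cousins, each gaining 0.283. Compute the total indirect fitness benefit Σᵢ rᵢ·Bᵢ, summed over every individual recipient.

r to a great-grandoffspring = 1/8 (three parent–offspring links: r = (1/2)^3 = 1/8).
r to an offspring = 1/2 (one parent–offspring link: r = (1/2)^1 = 1/2).
r to a half first cousin = 1/16 (half first cousins share one grandparent — one path of length 4: r = (1/2)^4 = 1/16).
Summing one r·B term per recipient: 4·0.125·0.416 + 1·0.5·0.134 + 2·0.0625·0.283 = 0.310375.

0.310375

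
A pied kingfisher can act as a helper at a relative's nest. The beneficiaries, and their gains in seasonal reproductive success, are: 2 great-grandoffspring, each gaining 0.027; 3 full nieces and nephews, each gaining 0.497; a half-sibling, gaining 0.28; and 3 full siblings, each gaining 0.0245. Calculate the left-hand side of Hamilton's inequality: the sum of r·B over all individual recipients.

r to a great-grandoffspring = 0.125 (three parent–offspring links: r = (1/2)^3 = 1/8).
r to a full niece or nephew = 1/4 (full aunt/uncle↔niece/nephew: two paths of length 3 through the shared grandparent pair: r = 2·(1/2)^3 = 1/4).
r to a half-sibling = 0.25 (half-sibs share one parent — one path of length 2: r = (1/2)^2 = 1/4).
r to a full sibling = 0.5 (full sibs share both parents — two paths of length 2: r = 2·(1/2)^2 = 1/2).
Summing one r·B term per recipient: 2·0.125·0.027 + 3·0.25·0.497 + 1·0.25·0.28 + 3·0.5·0.0245 = 0.48625.

0.48625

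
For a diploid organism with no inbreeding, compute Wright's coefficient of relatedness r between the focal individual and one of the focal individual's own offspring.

Each parent–offspring link contributes a factor of 1/2, and independent paths through distinct common ancestors add.
One parent–offspring link: r = (1/2)^1 = 1/2.

0.5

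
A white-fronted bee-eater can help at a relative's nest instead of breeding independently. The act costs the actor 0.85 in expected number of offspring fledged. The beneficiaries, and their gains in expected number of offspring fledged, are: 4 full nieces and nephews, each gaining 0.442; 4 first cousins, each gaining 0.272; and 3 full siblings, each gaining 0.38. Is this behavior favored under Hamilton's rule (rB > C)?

Yes

Hamilton's rule: the trait is favored when the sum of r·B over every recipient exceeds the actor's cost C.
r to a full niece or nephew = 0.25 (full aunt/uncle↔niece/nephew: two paths of length 3 through the shared grandparent pair: r = 2·(1/2)^3 = 1/4).
r to a first cousin = 1/8 (first cousins share one grandparent pair — two paths of length 4: r = 2·(1/2)^4 = 1/8).
r to a full sibling = 0.5 (full sibs share both parents — two paths of length 2: r = 2·(1/2)^2 = 1/2).
Summing one r·B term per recipient: 4·0.25·0.442 + 4·0.125·0.272 + 3·0.5·0.38 = 1.148.
1.148 > 0.85: the indirect benefit exceeds the cost.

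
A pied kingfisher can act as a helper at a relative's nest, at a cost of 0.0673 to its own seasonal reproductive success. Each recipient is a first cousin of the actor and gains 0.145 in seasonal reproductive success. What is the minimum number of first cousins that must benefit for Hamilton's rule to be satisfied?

r to a first cousin = 1/8 (first cousins share one grandparent pair — two paths of length 4: r = 2·(1/2)^4 = 1/8).
Hamilton's rule: n·r·B > C  ⇒  n > C/(r·B) = 0.0673/(0.125·0.145) = 3.713.
The smallest integer exceeding 3.713 is 4.

4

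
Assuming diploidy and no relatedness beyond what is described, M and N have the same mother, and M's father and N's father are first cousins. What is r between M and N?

With two independent routes of shared ancestry, r is the sum of the two contributions.
M and N are related in two ways: half-sibs through their shared mother (r = 1/4) and second cousins through their fathers (r = 1/32).
r = 1/4 + 1/32 = 9/32 = 0.28125.

0.28125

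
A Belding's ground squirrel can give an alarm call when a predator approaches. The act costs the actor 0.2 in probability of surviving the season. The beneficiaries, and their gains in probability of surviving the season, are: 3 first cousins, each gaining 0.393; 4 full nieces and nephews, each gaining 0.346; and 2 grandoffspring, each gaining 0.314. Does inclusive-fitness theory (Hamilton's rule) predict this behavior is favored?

Hamilton's rule: the trait is favored when the sum of r·B over every recipient exceeds the actor's cost C.
r to a first cousin = 0.125 (first cousins share one grandparent pair — two paths of length 4: r = 2·(1/2)^4 = 1/8).
r to a full niece or nephew = 1/4 (full aunt/uncle↔niece/nephew: two paths of length 3 through the shared grandparent pair: r = 2·(1/2)^3 = 1/4).
r to a grandoffspring = 0.25 (two parent–offspring links: r = (1/2)^2 = 1/4).
Summing one r·B term per recipient: 3·0.125·0.393 + 4·0.25·0.346 + 2·0.25·0.314 = 0.650375.
0.650375 > 0.2: the indirect benefit exceeds the cost.

Yes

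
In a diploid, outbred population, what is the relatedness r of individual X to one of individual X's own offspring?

0.5

Each parent–offspring link contributes a factor of 1/2, and independent paths through distinct common ancestors add.
One parent–offspring link: r = (1/2)^1 = 1/2.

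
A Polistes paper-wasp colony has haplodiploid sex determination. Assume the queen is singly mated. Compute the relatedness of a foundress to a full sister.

0.75

Haplodiploid full sisters inherit their father's entire haploid genome identically (contributing 1/2) and on average half of their mother's contribution (1/2 · 1/2 = 1/4); r = 1/2 + 1/4 = 3/4.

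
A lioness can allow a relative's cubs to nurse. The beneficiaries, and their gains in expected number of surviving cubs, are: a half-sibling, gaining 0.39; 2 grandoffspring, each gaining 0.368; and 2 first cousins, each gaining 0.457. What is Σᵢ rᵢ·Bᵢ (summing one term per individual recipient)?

r to a half-sibling = 0.25 (half-sibs share one parent — one path of length 2: r = (1/2)^2 = 1/4).
r to a grandoffspring = 0.25 (two parent–offspring links: r = (1/2)^2 = 1/4).
r to a first cousin = 1/8 (first cousins share one grandparent pair — two paths of length 4: r = 2·(1/2)^4 = 1/8).
Summing one r·B term per recipient: 1·0.25·0.39 + 2·0.25·0.368 + 2·0.125·0.457 = 0.39575.

0.39575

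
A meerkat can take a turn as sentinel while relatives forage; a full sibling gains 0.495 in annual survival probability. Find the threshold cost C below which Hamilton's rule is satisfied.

0.2475

r to a full sibling = 0.5 (full sibs share both parents — two paths of length 2: r = 2·(1/2)^2 = 1/2).
Hamilton's rule: n·r·B > C, so the trait is favored while C < n·r·B = 1·0.5·0.495 = 0.2475.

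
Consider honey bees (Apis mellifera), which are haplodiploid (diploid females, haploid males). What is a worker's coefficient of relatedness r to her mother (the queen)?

0.5

One meiotic link between diploid queen and diploid daughter: r = 1/2.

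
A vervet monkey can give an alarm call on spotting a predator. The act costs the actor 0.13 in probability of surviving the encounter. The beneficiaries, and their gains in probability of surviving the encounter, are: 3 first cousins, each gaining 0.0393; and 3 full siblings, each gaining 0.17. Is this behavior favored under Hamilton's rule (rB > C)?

Hamilton's rule: the trait is favored when the sum of r·B over every recipient exceeds the actor's cost C.
r to a first cousin = 1/8 (first cousins share one grandparent pair — two paths of length 4: r = 2·(1/2)^4 = 1/8).
r to a full sibling = 1/2 (full sibs share both parents — two paths of length 2: r = 2·(1/2)^2 = 1/2).
Summing one r·B term per recipient: 3·0.125·0.0393 + 3·0.5·0.17 = 0.2697375.
0.2697375 > 0.13: the indirect benefit exceeds the cost.

Yes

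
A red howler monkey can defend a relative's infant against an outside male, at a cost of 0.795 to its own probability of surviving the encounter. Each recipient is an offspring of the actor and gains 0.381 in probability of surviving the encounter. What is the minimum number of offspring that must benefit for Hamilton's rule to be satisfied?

5

r to an offspring = 0.5 (one parent–offspring link: r = (1/2)^1 = 1/2).
Hamilton's rule: n·r·B > C  ⇒  n > C/(r·B) = 0.795/(0.5·0.381) = 4.173.
The smallest integer exceeding 4.173 is 5.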